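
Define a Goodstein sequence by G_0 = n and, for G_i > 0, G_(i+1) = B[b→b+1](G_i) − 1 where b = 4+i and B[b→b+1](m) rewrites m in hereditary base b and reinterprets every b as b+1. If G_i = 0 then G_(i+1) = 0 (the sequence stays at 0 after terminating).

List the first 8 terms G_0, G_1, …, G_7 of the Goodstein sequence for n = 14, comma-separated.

14 —HB4→ 3·4 + 2 —bump→ 3·5 + 2 = 17 —(−1)→ 16
16 —HB5→ 3·5 + 1 —bump→ 3·6 + 1 = 19 —(−1)→ 18
18 —HB6→ 3·6 —bump→ 3·7 = 21 —(−1)→ 20
20 —HB7→ 2·7 + 6 —bump→ 2·8 + 6 = 22 —(−1)→ 21
21 —HB8→ 2·8 + 5 —bump→ 2·9 + 5 = 23 —(−1)→ 22
22 —HB9→ 2·9 + 4 —bump→ 2·10 + 4 = 24 —(−1)→ 23
23 —HB10→ 2·10 + 3 —bump→ 2·11 + 3 = 25 —(−1)→ 24

14, 16, 18, 20, 21, 22, 23, 24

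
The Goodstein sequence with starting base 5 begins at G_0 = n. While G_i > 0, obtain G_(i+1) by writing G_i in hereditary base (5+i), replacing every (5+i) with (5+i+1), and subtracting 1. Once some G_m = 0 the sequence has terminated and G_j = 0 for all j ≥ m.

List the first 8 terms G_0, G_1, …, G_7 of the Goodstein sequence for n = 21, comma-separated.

21, 24, 27, 29, 31, 33, 35, 37

G_0=21  [base 5] 4·5 + 1  →[5↦6]→  4·6 + 1 = 25  −1 ⇒ G_1=24
G_1=24  [base 6] 4·6  →[6↦7]→  4·7 = 28  −1 ⇒ G_2=27
G_2=27  [base 7] 3·7 + 6  →[7↦8]→  3·8 + 6 = 30  −1 ⇒ G_3=29
G_3=29  [base 8] 3·8 + 5  →[8↦9]→  3·9 + 5 = 32  −1 ⇒ G_4=31
G_4=31  [base 9] 3·9 + 4  →[9↦10]→  3·10 + 4 = 34  −1 ⇒ G_5=33
G_5=33  [base 10] 3·10 + 3  →[10↦11]→  3·11 + 3 = 36  −1 ⇒ G_6=35
G_6=35  [base 11] 3·11 + 2  →[11↦12]→  3·12 + 2 = 38  −1 ⇒ G_7=37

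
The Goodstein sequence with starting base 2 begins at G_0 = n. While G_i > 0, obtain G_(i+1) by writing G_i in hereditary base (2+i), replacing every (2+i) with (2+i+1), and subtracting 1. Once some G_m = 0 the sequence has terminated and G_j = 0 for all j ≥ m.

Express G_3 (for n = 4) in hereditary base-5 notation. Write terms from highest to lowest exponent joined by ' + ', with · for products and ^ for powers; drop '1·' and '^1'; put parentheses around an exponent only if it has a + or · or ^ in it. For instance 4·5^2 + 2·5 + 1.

2·5^2 + 2·5

4 —HB2→ 2^2 —bump→ 3^3 = 27 —(−1)→ 26
26 —HB3→ 2·3^2 + 2·3 + 2 —bump→ 2·4^2 + 2·4 + 2 = 42 —(−1)→ 41
41 —HB4→ 2·4^2 + 2·4 + 1 —bump→ 2·5^2 + 2·5 + 1 = 61 —(−1)→ 60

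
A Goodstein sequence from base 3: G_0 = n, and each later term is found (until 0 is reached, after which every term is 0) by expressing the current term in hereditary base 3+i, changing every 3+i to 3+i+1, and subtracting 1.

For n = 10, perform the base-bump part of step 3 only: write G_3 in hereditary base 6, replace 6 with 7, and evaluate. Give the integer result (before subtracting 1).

31

G_0=10  [base 3] 3^2 + 1  →[3↦4]→  4^2 + 1 = 17  −1 ⇒ G_1=16
G_1=16  [base 4] 4^2  →[4↦5]→  5^2 = 25  −1 ⇒ G_2=24
G_2=24  [base 5] 4·5 + 4  →[5↦6]→  4·6 + 4 = 28  −1 ⇒ G_3=27
G_3=27  [base 6] 4·6 + 3  →[6↦7]→  4·7 + 3 = 31  −1 ⇒ G_4=30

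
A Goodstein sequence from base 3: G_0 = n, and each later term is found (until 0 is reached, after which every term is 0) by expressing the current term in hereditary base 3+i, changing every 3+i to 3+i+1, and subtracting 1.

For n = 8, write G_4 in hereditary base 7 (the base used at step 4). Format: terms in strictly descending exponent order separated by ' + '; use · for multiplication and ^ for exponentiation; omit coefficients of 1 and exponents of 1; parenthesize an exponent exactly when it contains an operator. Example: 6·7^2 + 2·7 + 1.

G_0=8  [base 3] 2·3 + 2  →[3↦4]→  2·4 + 2 = 10  −1 ⇒ G_1=9
G_1=9  [base 4] 2·4 + 1  →[4↦5]→  2·5 + 1 = 11  −1 ⇒ G_2=10
G_2=10  [base 5] 2·5  →[5↦6]→  2·6 = 12  −1 ⇒ G_3=11
G_3=11  [base 6] 6 + 5  →[6↦7]→  7 + 5 = 12  −1 ⇒ G_4=11
G_4=11  [base 7] 7 + 4  →[7↦8]→  8 + 4 = 12  −1 ⇒ G_5=11

7 + 4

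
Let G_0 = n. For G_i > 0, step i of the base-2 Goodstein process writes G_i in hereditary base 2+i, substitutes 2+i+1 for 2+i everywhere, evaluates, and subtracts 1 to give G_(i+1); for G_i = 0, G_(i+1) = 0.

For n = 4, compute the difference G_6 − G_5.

4 —HB2→ 2^2 —bump→ 3^3 = 27 —(−1)→ 26
26 —HB3→ 2·3^2 + 2·3 + 2 —bump→ 2·4^2 + 2·4 + 2 = 42 —(−1)→ 41
41 —HB4→ 2·4^2 + 2·4 + 1 —bump→ 2·5^2 + 2·5 + 1 = 61 —(−1)→ 60
60 —HB5→ 2·5^2 + 2·5 —bump→ 2·6^2 + 2·6 = 84 —(−1)→ 83
83 —HB6→ 2·6^2 + 6 + 5 —bump→ 2·7^2 + 7 + 5 = 110 —(−1)→ 109
109 —HB7→ 2·7^2 + 7 + 4 —bump→ 2·8^2 + 8 + 4 = 140 —(−1)→ 139

30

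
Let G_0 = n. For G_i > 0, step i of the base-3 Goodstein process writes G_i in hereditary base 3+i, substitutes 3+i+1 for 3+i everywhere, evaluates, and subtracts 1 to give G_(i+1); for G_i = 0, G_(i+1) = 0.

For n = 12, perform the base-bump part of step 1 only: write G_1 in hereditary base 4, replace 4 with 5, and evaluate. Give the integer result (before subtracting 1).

28

G_0=12  [base 3] 3^2 + 3  →[3↦4]→  4^2 + 4 = 20  −1 ⇒ G_1=19
G_1=19  [base 4] 4^2 + 3  →[4↦5]→  5^2 + 3 = 28  −1 ⇒ G_2=27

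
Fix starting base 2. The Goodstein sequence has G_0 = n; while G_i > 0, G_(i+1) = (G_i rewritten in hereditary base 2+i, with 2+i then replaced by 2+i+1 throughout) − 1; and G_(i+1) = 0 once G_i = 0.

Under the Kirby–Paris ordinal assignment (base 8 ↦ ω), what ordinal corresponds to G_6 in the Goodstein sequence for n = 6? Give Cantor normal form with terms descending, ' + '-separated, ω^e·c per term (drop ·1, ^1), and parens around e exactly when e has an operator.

ω^5·5 + ω^4·5 + ω^3·5 + ω^2·5 + ω·5 + 3

G_0=6  [base 2] 2^2 + 2  →[2↦3]→  3^3 + 3 = 30  −1 ⇒ G_1=29
G_1=29  [base 3] 3^3 + 2  →[3↦4]→  4^4 + 2 = 258  −1 ⇒ G_2=257
G_2=257  [base 4] 4^4 + 1  →[4↦5]→  5^5 + 1 = 3126  −1 ⇒ G_3=3125
G_3=3125  [base 5] 5^5  →[5↦6]→  6^6 = 46656  −1 ⇒ G_4=46655
G_4=46655  [base 6] 5·6^5 + 5·6^4 + 5·6^3 + 5·6^2 + 5·6 + 5  →[6↦7]→  5·7^5 + 5·7^4 + 5·7^3 + 5·7^2 + 5·7 + 5 = 98040  −1 ⇒ G_5=98039
G_5=98039  [base 7] 5·7^5 + 5·7^4 + 5·7^3 + 5·7^2 + 5·7 + 4  →[7↦8]→  5·8^5 + 5·8^4 + 5·8^3 + 5·8^2 + 5·8 + 4 = 187244  −1 ⇒ G_6=187243
G_6=187243  [base 8] 5·8^5 + 5·8^4 + 5·8^3 + 5·8^2 + 5·8 + 3  →[8↦9]→  5·9^5 + 5·9^4 + 5·9^3 + 5·9^2 + 5·9 + 3 = 332148  −1 ⇒ G_7=332147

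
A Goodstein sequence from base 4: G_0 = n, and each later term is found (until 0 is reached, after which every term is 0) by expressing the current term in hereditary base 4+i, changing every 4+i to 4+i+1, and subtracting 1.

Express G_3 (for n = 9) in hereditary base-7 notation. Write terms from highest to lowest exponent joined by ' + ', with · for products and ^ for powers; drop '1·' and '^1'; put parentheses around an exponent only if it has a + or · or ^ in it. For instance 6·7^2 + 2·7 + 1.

[0] 9 ≡ 2·4 + 1 (base 4). Lift 5: 11. −1: 10.
[1] 10 ≡ 2·5 (base 5). Lift 6: 12. −1: 11.
[2] 11 ≡ 6 + 5 (base 6). Lift 7: 12. −1: 11.
[3] 11 ≡ 7 + 4 (base 7). Lift 8: 12. −1: 11.

7 + 4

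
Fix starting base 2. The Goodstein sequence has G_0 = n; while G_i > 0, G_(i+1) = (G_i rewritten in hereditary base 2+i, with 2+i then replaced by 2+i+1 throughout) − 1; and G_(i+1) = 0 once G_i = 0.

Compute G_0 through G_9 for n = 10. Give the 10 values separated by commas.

i=0: 10 = 2^(2 + 1) + 2 (b=2); 2→3: 3^(3 + 1) + 3 = 84; 84−1 = 83
i=1: 83 = 3^(3 + 1) + 2 (b=3); 3→4: 4^(4 + 1) + 2 = 1026; 1026−1 = 1025
i=2: 1025 = 4^(4 + 1) + 1 (b=4); 4→5: 5^(5 + 1) + 1 = 15626; 15626−1 = 15625
i=3: 15625 = 5^(5 + 1) (b=5); 5→6: 6^(6 + 1) = 279936; 279936−1 = 279935
i=4: 279935 = 5·6^6 + 5·6^5 + 5·6^4 + 5·6^3 + 5·6^2 + 5·6 + 5 (b=6); 6→7: 5·7^7 + 5·7^5 + 5·7^4 + 5·7^3 + 5·7^2 + 5·7 + 5 = 4215755; 4215755−1 = 4215754
i=5: 4215754 = 5·7^7 + 5·7^5 + 5·7^4 + 5·7^3 + 5·7^2 + 5·7 + 4 (b=7); 7→8: 5·8^8 + 5·8^5 + 5·8^4 + 5·8^3 + 5·8^2 + 5·8 + 4 = 84073324; 84073324−1 = 84073323
i=6: 84073323 = 5·8^8 + 5·8^5 + 5·8^4 + 5·8^3 + 5·8^2 + 5·8 + 3 (b=8); 8→9: 5·9^9 + 5·9^5 + 5·9^4 + 5·9^3 + 5·9^2 + 5·9 + 3 = 1937434593; 1937434593−1 = 1937434592
i=7: 1937434592 = 5·9^9 + 5·9^5 + 5·9^4 + 5·9^3 + 5·9^2 + 5·9 + 2 (b=9); 9→10: 5·10^10 + 5·10^5 + 5·10^4 + 5·10^3 + 5·10^2 + 5·10 + 2 = 50000555552; 50000555552−1 = 50000555551
i=8: 50000555551 = 5·10^10 + 5·10^5 + 5·10^4 + 5·10^3 + 5·10^2 + 5·10 + 1 (b=10); 10→11: 5·11^11 + 5·11^5 + 5·11^4 + 5·11^3 + 5·11^2 + 5·11 + 1 = 1426559238831; 1426559238831−1 = 1426559238830

10, 83, 1025, 15625, 279935, 4215754, 84073323, 1937434592, 50000555551, 1426559238830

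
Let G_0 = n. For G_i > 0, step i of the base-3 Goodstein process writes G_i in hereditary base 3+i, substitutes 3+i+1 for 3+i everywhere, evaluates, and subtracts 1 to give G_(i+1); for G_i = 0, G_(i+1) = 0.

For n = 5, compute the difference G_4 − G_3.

-1

G_0 = 5. HB_3(5) = 3 + 2. Bump = 6. G_1 = 5.
G_1 = 5. HB_4(5) = 4 + 1. Bump = 6. G_2 = 5.
G_2 = 5. HB_5(5) = 5. Bump = 6. G_3 = 5.
G_3 = 5. HB_6(5) = 5. Bump = 5. G_4 = 4.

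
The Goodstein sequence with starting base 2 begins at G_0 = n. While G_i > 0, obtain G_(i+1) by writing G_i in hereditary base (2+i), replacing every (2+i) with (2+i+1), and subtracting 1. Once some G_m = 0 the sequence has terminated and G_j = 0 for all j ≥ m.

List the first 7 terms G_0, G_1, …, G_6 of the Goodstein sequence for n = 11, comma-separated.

11 —HB2→ 2^(2 + 1) + 2 + 1 —bump→ 3^(3 + 1) + 3 + 1 = 85 —(−1)→ 84
84 —HB3→ 3^(3 + 1) + 3 —bump→ 4^(4 + 1) + 4 = 1028 —(−1)→ 1027
1027 —HB4→ 4^(4 + 1) + 3 —bump→ 5^(5 + 1) + 3 = 15628 —(−1)→ 15627
15627 —HB5→ 5^(5 + 1) + 2 —bump→ 6^(6 + 1) + 2 = 279938 —(−1)→ 279937
279937 —HB6→ 6^(6 + 1) + 1 —bump→ 7^(7 + 1) + 1 = 5764802 —(−1)→ 5764801
5764801 —HB7→ 7^(7 + 1) —bump→ 8^(8 + 1) = 134217728 —(−1)→ 134217727

11, 84, 1027, 15627, 279937, 5764801, 134217727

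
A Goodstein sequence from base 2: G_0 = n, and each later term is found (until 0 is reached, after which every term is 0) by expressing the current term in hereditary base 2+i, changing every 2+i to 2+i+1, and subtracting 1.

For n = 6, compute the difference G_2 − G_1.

228

G_0 = 6. HB_2(6) = 2^2 + 2. Bump = 30. G_1 = 29.
G_1 = 29. HB_3(29) = 3^3 + 2. Bump = 258. G_2 = 257.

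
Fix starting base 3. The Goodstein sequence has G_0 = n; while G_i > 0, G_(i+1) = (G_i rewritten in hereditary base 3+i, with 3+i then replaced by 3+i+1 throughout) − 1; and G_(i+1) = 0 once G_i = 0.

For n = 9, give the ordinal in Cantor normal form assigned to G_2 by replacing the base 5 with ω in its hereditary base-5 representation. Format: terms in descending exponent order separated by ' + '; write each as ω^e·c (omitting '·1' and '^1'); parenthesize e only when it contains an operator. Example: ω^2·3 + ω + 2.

ω·3 + 2

(0) 9|_3 = 3^2 ↦ 4^2|_4 = 16 ⇒ 15
(1) 15|_4 = 3·4 + 3 ↦ 3·5 + 3|_5 = 18 ⇒ 17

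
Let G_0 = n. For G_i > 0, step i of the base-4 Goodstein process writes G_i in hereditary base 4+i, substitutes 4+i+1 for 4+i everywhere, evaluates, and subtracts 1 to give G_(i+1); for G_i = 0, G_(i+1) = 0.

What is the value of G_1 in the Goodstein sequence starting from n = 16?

16 —HB4→ 4^2 —bump→ 5^2 = 25 —(−1)→ 24
24 —HB5→ 4·5 + 4 —bump→ 4·6 + 4 = 28 —(−1)→ 27

24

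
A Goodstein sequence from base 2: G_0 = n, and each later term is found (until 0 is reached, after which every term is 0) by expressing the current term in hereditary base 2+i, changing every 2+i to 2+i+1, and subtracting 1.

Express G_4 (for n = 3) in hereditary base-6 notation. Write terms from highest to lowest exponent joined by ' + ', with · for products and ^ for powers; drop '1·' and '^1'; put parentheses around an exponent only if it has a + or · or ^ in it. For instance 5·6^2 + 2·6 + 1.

G_0 = 3. HB_2(3) = 2 + 1. Bump = 4. G_1 = 3.
G_1 = 3. HB_3(3) = 3. Bump = 4. G_2 = 3.
G_2 = 3. HB_4(3) = 3. Bump = 3. G_3 = 2.
G_3 = 2. HB_5(2) = 2. Bump = 2. G_4 = 1.
G_4 = 1. HB_6(1) = 1. Bump = 1. G_5 = 0.

1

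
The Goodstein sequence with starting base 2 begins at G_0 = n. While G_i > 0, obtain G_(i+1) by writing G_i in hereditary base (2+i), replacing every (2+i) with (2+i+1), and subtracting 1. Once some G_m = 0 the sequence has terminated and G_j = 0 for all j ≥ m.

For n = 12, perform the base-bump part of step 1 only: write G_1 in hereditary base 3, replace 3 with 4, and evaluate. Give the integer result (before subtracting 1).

12 —HB2→ 2^(2 + 1) + 2^2 —bump→ 3^(3 + 1) + 3^3 = 108 —(−1)→ 107
107 —HB3→ 3^(3 + 1) + 2·3^2 + 2·3 + 2 —bump→ 4^(4 + 1) + 2·4^2 + 2·4 + 2 = 1066 —(−1)→ 1065

1066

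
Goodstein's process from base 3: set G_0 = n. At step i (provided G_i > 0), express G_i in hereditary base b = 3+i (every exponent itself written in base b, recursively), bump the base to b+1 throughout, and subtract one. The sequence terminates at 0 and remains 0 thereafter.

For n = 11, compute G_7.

(0) 11|_3 = 3^2 + 2 ↦ 4^2 + 2|_4 = 18 ⇒ 17
(1) 17|_4 = 4^2 + 1 ↦ 5^2 + 1|_5 = 26 ⇒ 25
(2) 25|_5 = 5^2 ↦ 6^2|_6 = 36 ⇒ 35
(3) 35|_6 = 5·6 + 5 ↦ 5·7 + 5|_7 = 40 ⇒ 39
(4) 39|_7 = 5·7 + 4 ↦ 5·8 + 4|_8 = 44 ⇒ 43
(5) 43|_8 = 5·8 + 3 ↦ 5·9 + 3|_9 = 48 ⇒ 47
(6) 47|_9 = 5·9 + 2 ↦ 5·10 + 2|_10 = 52 ⇒ 51

51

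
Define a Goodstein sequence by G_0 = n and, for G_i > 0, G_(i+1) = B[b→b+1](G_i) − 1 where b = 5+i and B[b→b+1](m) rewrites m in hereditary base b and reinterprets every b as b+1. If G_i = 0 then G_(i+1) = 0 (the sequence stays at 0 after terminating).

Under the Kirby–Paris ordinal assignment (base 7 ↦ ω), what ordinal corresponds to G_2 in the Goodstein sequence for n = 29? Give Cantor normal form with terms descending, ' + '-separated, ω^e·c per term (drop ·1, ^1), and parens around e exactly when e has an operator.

ω^2 + 2

base 5: 29 = 5^2 + 4; at 6: 6^2 + 4 = 40; next = 39
base 6: 39 = 6^2 + 3; at 7: 7^2 + 3 = 52; next = 51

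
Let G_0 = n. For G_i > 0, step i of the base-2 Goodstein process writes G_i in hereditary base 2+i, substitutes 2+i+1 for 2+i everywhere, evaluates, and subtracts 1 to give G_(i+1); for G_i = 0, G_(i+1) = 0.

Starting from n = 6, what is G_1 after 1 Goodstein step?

29

base 2: 6 = 2^2 + 2; at 3: 3^3 + 3 = 30; next = 29
base 3: 29 = 3^3 + 2; at 4: 4^4 + 2 = 258; next = 257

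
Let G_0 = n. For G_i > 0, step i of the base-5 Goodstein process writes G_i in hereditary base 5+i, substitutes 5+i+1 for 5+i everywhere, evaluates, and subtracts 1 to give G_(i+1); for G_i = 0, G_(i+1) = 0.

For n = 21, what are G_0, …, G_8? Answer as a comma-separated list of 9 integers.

step 0: 21 = 4·5 + 1; sub 6 for 5: 4·6 + 1; = 25; G_1 = 25−1 = 24
step 1: 24 = 4·6; sub 7 for 6: 4·7; = 28; G_2 = 28−1 = 27
step 2: 27 = 3·7 + 6; sub 8 for 7: 3·8 + 6; = 30; G_3 = 30−1 = 29
step 3: 29 = 3·8 + 5; sub 9 for 8: 3·9 + 5; = 32; G_4 = 32−1 = 31
step 4: 31 = 3·9 + 4; sub 10 for 9: 3·10 + 4; = 34; G_5 = 34−1 = 33
step 5: 33 = 3·10 + 3; sub 11 for 10: 3·11 + 3; = 36; G_6 = 36−1 = 35
step 6: 35 = 3·11 + 2; sub 12 for 11: 3·12 + 2; = 38; G_7 = 38−1 = 37
step 7: 37 = 3·12 + 1; sub 13 for 12: 3·13 + 1; = 40; G_8 = 40−1 = 39

21, 24, 27, 29, 31, 33, 35, 37, 39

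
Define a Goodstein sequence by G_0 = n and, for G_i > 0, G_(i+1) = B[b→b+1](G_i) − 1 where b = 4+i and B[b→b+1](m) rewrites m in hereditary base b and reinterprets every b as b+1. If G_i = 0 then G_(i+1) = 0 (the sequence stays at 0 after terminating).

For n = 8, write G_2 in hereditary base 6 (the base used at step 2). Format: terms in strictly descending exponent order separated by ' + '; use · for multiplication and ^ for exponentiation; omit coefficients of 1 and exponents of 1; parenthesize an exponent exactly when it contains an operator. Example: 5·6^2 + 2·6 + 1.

6 + 3

step 0: 8 = 2·4; sub 5 for 4: 2·5; = 10; G_1 = 10−1 = 9
step 1: 9 = 5 + 4; sub 6 for 5: 6 + 4; = 10; G_2 = 10−1 = 9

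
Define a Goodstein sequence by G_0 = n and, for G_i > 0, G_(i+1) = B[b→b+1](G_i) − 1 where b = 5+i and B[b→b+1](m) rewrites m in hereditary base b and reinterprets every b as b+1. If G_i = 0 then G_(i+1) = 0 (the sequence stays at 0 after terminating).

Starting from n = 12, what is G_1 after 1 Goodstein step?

base 5: 12 = 2·5 + 2; at 6: 2·6 + 2 = 14; next = 13
base 6: 13 = 2·6 + 1; at 7: 2·7 + 1 = 15; next = 14

13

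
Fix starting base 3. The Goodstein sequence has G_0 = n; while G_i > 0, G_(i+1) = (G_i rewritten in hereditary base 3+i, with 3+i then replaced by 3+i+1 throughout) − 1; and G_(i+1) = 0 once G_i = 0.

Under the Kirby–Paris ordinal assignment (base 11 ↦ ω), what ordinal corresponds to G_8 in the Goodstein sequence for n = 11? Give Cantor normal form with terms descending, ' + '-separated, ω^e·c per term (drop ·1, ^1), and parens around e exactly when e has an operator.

ω·5

base 3: 11 = 3^2 + 2; at 4: 4^2 + 2 = 18; next = 17
base 4: 17 = 4^2 + 1; at 5: 5^2 + 1 = 26; next = 25
base 5: 25 = 5^2; at 6: 6^2 = 36; next = 35
base 6: 35 = 5·6 + 5; at 7: 5·7 + 5 = 40; next = 39
base 7: 39 = 5·7 + 4; at 8: 5·8 + 4 = 44; next = 43
base 8: 43 = 5·8 + 3; at 9: 5·9 + 3 = 48; next = 47
base 9: 47 = 5·9 + 2; at 10: 5·10 + 2 = 52; next = 51
base 10: 51 = 5·10 + 1; at 11: 5·11 + 1 = 56; next = 55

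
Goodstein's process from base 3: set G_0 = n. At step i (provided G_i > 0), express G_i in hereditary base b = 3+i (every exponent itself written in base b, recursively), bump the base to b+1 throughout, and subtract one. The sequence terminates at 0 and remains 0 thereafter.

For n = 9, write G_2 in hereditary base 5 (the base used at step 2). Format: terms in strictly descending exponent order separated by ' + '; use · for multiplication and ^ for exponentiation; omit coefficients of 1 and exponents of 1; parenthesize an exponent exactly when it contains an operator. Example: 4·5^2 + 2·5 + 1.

3·5 + 2

[0] 9 ≡ 3^2 (base 3). Lift 4: 16. −1: 15.
[1] 15 ≡ 3·4 + 3 (base 4). Lift 5: 18. −1: 17.
[2] 17 ≡ 3·5 + 2 (base 5). Lift 6: 20. −1: 19.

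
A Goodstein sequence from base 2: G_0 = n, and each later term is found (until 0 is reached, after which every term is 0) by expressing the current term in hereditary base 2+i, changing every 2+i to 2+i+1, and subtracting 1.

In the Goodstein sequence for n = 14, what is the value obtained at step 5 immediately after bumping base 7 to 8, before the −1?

134404972

G_0 = 14. HB_2(14) = 2^(2 + 1) + 2^2 + 2. Bump = 111. G_1 = 110.
G_1 = 110. HB_3(110) = 3^(3 + 1) + 3^3 + 2. Bump = 1282. G_2 = 1281.
G_2 = 1281. HB_4(1281) = 4^(4 + 1) + 4^4 + 1. Bump = 18751. G_3 = 18750.
G_3 = 18750. HB_5(18750) = 5^(5 + 1) + 5^5. Bump = 326592. G_4 = 326591.
G_4 = 326591. HB_6(326591) = 6^(6 + 1) + 5·6^5 + 5·6^4 + 5·6^3 + 5·6^2 + 5·6 + 5. Bump = 5862841. G_5 = 5862840.
G_5 = 5862840. HB_7(5862840) = 7^(7 + 1) + 5·7^5 + 5·7^4 + 5·7^3 + 5·7^2 + 5·7 + 4. Bump = 134404972. G_6 = 134404971.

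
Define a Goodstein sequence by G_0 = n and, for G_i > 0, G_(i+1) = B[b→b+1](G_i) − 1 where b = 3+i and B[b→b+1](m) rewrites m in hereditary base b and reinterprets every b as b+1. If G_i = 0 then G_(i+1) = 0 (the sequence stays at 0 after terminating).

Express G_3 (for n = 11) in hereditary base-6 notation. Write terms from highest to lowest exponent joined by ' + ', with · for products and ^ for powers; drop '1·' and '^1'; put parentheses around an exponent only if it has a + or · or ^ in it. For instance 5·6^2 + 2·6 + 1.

5·6 + 5

step 0: 11 = 3^2 + 2; sub 4 for 3: 4^2 + 2; = 18; G_1 = 18−1 = 17
step 1: 17 = 4^2 + 1; sub 5 for 4: 5^2 + 1; = 26; G_2 = 26−1 = 25
step 2: 25 = 5^2; sub 6 for 5: 6^2; = 36; G_3 = 36−1 = 35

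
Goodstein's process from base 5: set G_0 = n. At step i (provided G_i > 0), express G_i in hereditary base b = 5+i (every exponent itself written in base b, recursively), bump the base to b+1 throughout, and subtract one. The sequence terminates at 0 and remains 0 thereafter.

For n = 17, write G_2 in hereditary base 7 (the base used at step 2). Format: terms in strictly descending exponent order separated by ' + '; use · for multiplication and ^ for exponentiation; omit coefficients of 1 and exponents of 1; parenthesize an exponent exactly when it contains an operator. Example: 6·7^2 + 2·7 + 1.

G_0 = 17. HB_5(17) = 3·5 + 2. Bump = 20. G_1 = 19.
G_1 = 19. HB_6(19) = 3·6 + 1. Bump = 22. G_2 = 21.
G_2 = 21. HB_7(21) = 3·7. Bump = 24. G_3 = 23.

3·7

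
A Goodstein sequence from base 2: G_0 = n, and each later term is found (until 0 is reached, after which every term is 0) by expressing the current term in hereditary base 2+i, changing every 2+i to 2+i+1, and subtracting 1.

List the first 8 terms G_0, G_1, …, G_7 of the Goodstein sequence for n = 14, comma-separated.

G_0 = 14. HB_2(14) = 2^(2 + 1) + 2^2 + 2. Bump = 111. G_1 = 110.
G_1 = 110. HB_3(110) = 3^(3 + 1) + 3^3 + 2. Bump = 1282. G_2 = 1281.
G_2 = 1281. HB_4(1281) = 4^(4 + 1) + 4^4 + 1. Bump = 18751. G_3 = 18750.
G_3 = 18750. HB_5(18750) = 5^(5 + 1) + 5^5. Bump = 326592. G_4 = 326591.
G_4 = 326591. HB_6(326591) = 6^(6 + 1) + 5·6^5 + 5·6^4 + 5·6^3 + 5·6^2 + 5·6 + 5. Bump = 5862841. G_5 = 5862840.
G_5 = 5862840. HB_7(5862840) = 7^(7 + 1) + 5·7^5 + 5·7^4 + 5·7^3 + 5·7^2 + 5·7 + 4. Bump = 134404972. G_6 = 134404971.
G_6 = 134404971. HB_8(134404971) = 8^(8 + 1) + 5·8^5 + 5·8^4 + 5·8^3 + 5·8^2 + 5·8 + 3. Bump = 3487116549. G_7 = 3487116548.

14, 110, 1281, 18750, 326591, 5862840, 134404971, 3487116548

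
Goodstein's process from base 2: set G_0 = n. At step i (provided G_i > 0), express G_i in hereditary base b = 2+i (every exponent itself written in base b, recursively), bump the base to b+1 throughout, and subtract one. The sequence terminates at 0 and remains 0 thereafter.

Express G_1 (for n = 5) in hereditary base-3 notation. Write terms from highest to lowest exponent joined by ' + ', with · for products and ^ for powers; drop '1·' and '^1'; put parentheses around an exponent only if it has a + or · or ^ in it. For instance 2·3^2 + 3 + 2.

[0] 5 ≡ 2^2 + 1 (base 2). Lift 3: 28. −1: 27.
[1] 27 ≡ 3^3 (base 3). Lift 4: 256. −1: 255.

3^3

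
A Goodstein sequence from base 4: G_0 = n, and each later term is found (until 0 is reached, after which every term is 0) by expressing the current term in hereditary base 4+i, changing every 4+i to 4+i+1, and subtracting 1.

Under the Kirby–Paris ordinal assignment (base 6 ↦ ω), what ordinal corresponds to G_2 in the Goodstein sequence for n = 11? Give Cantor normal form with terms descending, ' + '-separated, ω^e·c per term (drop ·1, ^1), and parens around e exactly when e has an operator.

ω·2 + 1

base 4: 11 = 2·4 + 3; at 5: 2·5 + 3 = 13; next = 12
base 5: 12 = 2·5 + 2; at 6: 2·6 + 2 = 14; next = 13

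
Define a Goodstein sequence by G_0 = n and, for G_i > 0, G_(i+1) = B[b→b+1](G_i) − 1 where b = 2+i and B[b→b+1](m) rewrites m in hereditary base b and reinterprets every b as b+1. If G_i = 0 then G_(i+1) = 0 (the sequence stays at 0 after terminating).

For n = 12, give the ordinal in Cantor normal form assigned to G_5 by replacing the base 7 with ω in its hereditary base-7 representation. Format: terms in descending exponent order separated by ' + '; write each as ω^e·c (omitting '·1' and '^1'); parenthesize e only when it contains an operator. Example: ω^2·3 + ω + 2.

(0) 12|_2 = 2^(2 + 1) + 2^2 ↦ 3^(3 + 1) + 3^3|_3 = 108 ⇒ 107
(1) 107|_3 = 3^(3 + 1) + 2·3^2 + 2·3 + 2 ↦ 4^(4 + 1) + 2·4^2 + 2·4 + 2|_4 = 1066 ⇒ 1065
(2) 1065|_4 = 4^(4 + 1) + 2·4^2 + 2·4 + 1 ↦ 5^(5 + 1) + 2·5^2 + 2·5 + 1|_5 = 15686 ⇒ 15685
(3) 15685|_5 = 5^(5 + 1) + 2·5^2 + 2·5 ↦ 6^(6 + 1) + 2·6^2 + 2·6|_6 = 280020 ⇒ 280019
(4) 280019|_6 = 6^(6 + 1) + 2·6^2 + 6 + 5 ↦ 7^(7 + 1) + 2·7^2 + 7 + 5|_7 = 5764911 ⇒ 5764910
(5) 5764910|_7 = 7^(7 + 1) + 2·7^2 + 7 + 4 ↦ 8^(8 + 1) + 2·8^2 + 8 + 4|_8 = 134217868 ⇒ 134217867

ω^(ω + 1) + ω^2·2 + ω + 4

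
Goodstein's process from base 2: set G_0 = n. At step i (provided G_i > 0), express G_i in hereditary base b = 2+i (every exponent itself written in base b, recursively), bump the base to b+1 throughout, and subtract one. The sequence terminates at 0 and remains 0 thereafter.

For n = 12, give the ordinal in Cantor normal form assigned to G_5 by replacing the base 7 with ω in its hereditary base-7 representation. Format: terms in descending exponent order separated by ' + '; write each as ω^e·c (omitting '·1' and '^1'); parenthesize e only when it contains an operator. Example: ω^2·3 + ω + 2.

[0] 12 ≡ 2^(2 + 1) + 2^2 (base 2). Lift 3: 108. −1: 107.
[1] 107 ≡ 3^(3 + 1) + 2·3^2 + 2·3 + 2 (base 3). Lift 4: 1066. −1: 1065.
[2] 1065 ≡ 4^(4 + 1) + 2·4^2 + 2·4 + 1 (base 4). Lift 5: 15686. −1: 15685.
[3] 15685 ≡ 5^(5 + 1) + 2·5^2 + 2·5 (base 5). Lift 6: 280020. −1: 280019.
[4] 280019 ≡ 6^(6 + 1) + 2·6^2 + 6 + 5 (base 6). Lift 7: 5764911. −1: 5764910.
[5] 5764910 ≡ 7^(7 + 1) + 2·7^2 + 7 + 4 (base 7). Lift 8: 134217868. −1: 134217867.

ω^(ω + 1) + ω^2·2 + ω + 4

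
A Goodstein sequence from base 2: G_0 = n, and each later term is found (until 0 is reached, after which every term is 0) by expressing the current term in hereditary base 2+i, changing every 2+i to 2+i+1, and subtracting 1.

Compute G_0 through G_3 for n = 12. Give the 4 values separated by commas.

base 2: 12 = 2^(2 + 1) + 2^2; at 3: 3^(3 + 1) + 3^3 = 108; next = 107
base 3: 107 = 3^(3 + 1) + 2·3^2 + 2·3 + 2; at 4: 4^(4 + 1) + 2·4^2 + 2·4 + 2 = 1066; next = 1065
base 4: 1065 = 4^(4 + 1) + 2·4^2 + 2·4 + 1; at 5: 5^(5 + 1) + 2·5^2 + 2·5 + 1 = 15686; next = 15685

12, 107, 1065, 15685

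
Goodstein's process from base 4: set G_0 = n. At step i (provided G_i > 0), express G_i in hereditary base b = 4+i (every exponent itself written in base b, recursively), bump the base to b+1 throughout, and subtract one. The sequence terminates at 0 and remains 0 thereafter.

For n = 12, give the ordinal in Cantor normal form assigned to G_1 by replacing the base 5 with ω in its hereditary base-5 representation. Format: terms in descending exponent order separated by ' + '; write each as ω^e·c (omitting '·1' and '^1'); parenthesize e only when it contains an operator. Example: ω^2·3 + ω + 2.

[0] 12 ≡ 3·4 (base 4). Lift 5: 15. −1: 14.
[1] 14 ≡ 2·5 + 4 (base 5). Lift 6: 16. −1: 15.

ω·2 + 4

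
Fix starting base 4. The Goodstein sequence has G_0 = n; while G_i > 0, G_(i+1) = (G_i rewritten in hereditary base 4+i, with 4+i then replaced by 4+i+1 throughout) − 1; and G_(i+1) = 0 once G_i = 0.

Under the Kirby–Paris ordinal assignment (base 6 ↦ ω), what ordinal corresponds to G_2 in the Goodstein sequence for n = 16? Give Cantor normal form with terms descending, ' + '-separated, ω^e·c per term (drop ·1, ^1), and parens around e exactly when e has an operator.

step 0: 16 = 4^2; sub 5 for 4: 5^2; = 25; G_1 = 25−1 = 24
step 1: 24 = 4·5 + 4; sub 6 for 5: 4·6 + 4; = 28; G_2 = 28−1 = 27
step 2: 27 = 4·6 + 3; sub 7 for 6: 4·7 + 3; = 31; G_3 = 31−1 = 30

ω·4 + 3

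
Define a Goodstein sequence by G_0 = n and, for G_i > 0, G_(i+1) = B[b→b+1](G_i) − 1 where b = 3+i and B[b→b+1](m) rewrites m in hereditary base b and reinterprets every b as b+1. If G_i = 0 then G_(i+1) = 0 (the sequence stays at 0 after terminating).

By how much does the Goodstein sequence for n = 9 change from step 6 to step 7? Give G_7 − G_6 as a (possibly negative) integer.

G_0=9  [base 3] 3^2  →[3↦4]→  4^2 = 16  −1 ⇒ G_1=15
G_1=15  [base 4] 3·4 + 3  →[4↦5]→  3·5 + 3 = 18  −1 ⇒ G_2=17
G_2=17  [base 5] 3·5 + 2  →[5↦6]→  3·6 + 2 = 20  −1 ⇒ G_3=19
G_3=19  [base 6] 3·6 + 1  →[6↦7]→  3·7 + 1 = 22  −1 ⇒ G_4=21
G_4=21  [base 7] 3·7  →[7↦8]→  3·8 = 24  −1 ⇒ G_5=23
G_5=23  [base 8] 2·8 + 7  →[8↦9]→  2·9 + 7 = 25  −1 ⇒ G_6=24
G_6=24  [base 9] 2·9 + 6  →[9↦10]→  2·10 + 6 = 26  −1 ⇒ G_7=25

1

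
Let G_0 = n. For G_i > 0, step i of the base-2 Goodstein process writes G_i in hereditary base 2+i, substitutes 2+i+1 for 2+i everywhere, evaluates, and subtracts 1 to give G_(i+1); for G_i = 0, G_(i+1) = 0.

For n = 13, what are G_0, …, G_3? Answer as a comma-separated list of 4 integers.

13, 108, 1279, 16092

G_0=13  [base 2] 2^(2 + 1) + 2^2 + 1  →[2↦3]→  3^(3 + 1) + 3^3 + 1 = 109  −1 ⇒ G_1=108
G_1=108  [base 3] 3^(3 + 1) + 3^3  →[3↦4]→  4^(4 + 1) + 4^4 = 1280  −1 ⇒ G_2=1279
G_2=1279  [base 4] 4^(4 + 1) + 3·4^3 + 3·4^2 + 3·4 + 3  →[4↦5]→  5^(5 + 1) + 3·5^3 + 3·5^2 + 3·5 + 3 = 16093  −1 ⇒ G_3=16092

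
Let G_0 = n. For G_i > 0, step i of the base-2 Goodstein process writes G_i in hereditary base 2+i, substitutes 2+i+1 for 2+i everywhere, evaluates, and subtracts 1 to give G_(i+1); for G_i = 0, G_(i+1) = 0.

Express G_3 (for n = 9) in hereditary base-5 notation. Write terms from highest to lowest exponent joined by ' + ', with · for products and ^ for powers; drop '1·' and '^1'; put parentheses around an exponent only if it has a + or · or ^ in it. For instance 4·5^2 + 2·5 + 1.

i=0: 9 = 2^(2 + 1) + 1 (b=2); 2→3: 3^(3 + 1) + 1 = 82; 82−1 = 81
i=1: 81 = 3^(3 + 1) (b=3); 3→4: 4^(4 + 1) = 1024; 1024−1 = 1023
i=2: 1023 = 3·4^4 + 3·4^3 + 3·4^2 + 3·4 + 3 (b=4); 4→5: 3·5^5 + 3·5^3 + 3·5^2 + 3·5 + 3 = 9843; 9843−1 = 9842
i=3: 9842 = 3·5^5 + 3·5^3 + 3·5^2 + 3·5 + 2 (b=5); 5→6: 3·6^6 + 3·6^3 + 3·6^2 + 3·6 + 2 = 140744; 140744−1 = 140743

3·5^5 + 3·5^3 + 3·5^2 + 3·5 + 2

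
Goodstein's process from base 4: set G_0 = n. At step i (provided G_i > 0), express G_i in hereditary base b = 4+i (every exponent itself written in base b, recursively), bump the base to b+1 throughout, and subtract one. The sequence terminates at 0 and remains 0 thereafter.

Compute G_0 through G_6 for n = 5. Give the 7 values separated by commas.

step 0: 5 = 4 + 1; sub 5 for 4: 5 + 1; = 6; G_1 = 6−1 = 5
step 1: 5 = 5; sub 6 for 5: 6; = 6; G_2 = 6−1 = 5
step 2: 5 = 5; sub 7 for 6: 5; = 5; G_3 = 5−1 = 4
step 3: 4 = 4; sub 8 for 7: 4; = 4; G_4 = 4−1 = 3
step 4: 3 = 3; sub 9 for 8: 3; = 3; G_5 = 3−1 = 2
step 5: 2 = 2; sub 10 for 9: 2; = 2; G_6 = 2−1 = 1

5, 5, 5, 4, 3, 2, 1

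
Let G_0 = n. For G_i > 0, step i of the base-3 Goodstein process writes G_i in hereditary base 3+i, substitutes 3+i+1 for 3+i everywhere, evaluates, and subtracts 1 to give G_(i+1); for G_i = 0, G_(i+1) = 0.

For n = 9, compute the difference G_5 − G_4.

2

9 —HB3→ 3^2 —bump→ 4^2 = 16 —(−1)→ 15
15 —HB4→ 3·4 + 3 —bump→ 3·5 + 3 = 18 —(−1)→ 17
17 —HB5→ 3·5 + 2 —bump→ 3·6 + 2 = 20 —(−1)→ 19
19 —HB6→ 3·6 + 1 —bump→ 3·7 + 1 = 22 —(−1)→ 21
21 —HB7→ 3·7 —bump→ 3·8 = 24 —(−1)→ 23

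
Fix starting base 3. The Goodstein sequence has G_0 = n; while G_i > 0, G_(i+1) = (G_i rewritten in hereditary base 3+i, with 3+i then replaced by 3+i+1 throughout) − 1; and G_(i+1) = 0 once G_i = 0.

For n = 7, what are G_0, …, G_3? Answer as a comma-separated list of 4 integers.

7, 8, 9, 9

i=0: 7 = 2·3 + 1 (b=3); 3→4: 2·4 + 1 = 9; 9−1 = 8
i=1: 8 = 2·4 (b=4); 4→5: 2·5 = 10; 10−1 = 9
i=2: 9 = 5 + 4 (b=5); 5→6: 6 + 4 = 10; 10−1 = 9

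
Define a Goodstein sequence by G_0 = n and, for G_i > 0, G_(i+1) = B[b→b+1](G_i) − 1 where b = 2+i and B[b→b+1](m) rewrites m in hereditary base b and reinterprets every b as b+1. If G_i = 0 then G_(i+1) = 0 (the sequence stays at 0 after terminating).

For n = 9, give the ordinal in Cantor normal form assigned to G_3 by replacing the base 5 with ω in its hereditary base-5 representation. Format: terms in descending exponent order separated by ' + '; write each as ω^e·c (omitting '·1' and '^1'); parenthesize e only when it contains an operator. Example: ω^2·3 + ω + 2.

ω^ω·3 + ω^3·3 + ω^2·3 + ω·3 + 2

G_0 = 9. HB_2(9) = 2^(2 + 1) + 1. Bump = 82. G_1 = 81.
G_1 = 81. HB_3(81) = 3^(3 + 1). Bump = 1024. G_2 = 1023.
G_2 = 1023. HB_4(1023) = 3·4^4 + 3·4^3 + 3·4^2 + 3·4 + 3. Bump = 9843. G_3 = 9842.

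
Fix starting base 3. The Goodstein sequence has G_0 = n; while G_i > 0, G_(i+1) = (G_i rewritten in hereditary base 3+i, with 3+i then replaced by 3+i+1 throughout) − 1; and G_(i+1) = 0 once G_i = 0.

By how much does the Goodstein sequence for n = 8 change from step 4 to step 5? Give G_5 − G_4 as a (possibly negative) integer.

i=0: 8 = 2·3 + 2 (b=3); 3→4: 2·4 + 2 = 10; 10−1 = 9
i=1: 9 = 2·4 + 1 (b=4); 4→5: 2·5 + 1 = 11; 11−1 = 10
i=2: 10 = 2·5 (b=5); 5→6: 2·6 = 12; 12−1 = 11
i=3: 11 = 6 + 5 (b=6); 6→7: 7 + 5 = 12; 12−1 = 11
i=4: 11 = 7 + 4 (b=7); 7→8: 8 + 4 = 12; 12−1 = 11

0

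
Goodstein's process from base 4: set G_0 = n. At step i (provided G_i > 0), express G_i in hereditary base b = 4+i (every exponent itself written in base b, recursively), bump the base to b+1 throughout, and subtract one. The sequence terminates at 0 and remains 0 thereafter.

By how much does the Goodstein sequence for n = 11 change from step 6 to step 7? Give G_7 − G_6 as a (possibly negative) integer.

11 —HB4→ 2·4 + 3 —bump→ 2·5 + 3 = 13 —(−1)→ 12
12 —HB5→ 2·5 + 2 —bump→ 2·6 + 2 = 14 —(−1)→ 13
13 —HB6→ 2·6 + 1 —bump→ 2·7 + 1 = 15 —(−1)→ 14
14 —HB7→ 2·7 —bump→ 2·8 = 16 —(−1)→ 15
15 —HB8→ 8 + 7 —bump→ 9 + 7 = 16 —(−1)→ 15
15 —HB9→ 9 + 6 —bump→ 10 + 6 = 16 —(−1)→ 15
15 —HB10→ 10 + 5 —bump→ 11 + 5 = 16 —(−1)→ 15

0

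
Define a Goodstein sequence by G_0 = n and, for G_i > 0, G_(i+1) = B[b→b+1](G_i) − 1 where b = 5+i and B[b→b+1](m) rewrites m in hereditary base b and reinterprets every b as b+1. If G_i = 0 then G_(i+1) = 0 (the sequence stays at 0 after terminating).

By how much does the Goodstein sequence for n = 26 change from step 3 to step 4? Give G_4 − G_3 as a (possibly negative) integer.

5

[0] 26 ≡ 5^2 + 1 (base 5). Lift 6: 37. −1: 36.
[1] 36 ≡ 6^2 (base 6). Lift 7: 49. −1: 48.
[2] 48 ≡ 6·7 + 6 (base 7). Lift 8: 54. −1: 53.
[3] 53 ≡ 6·8 + 5 (base 8). Lift 9: 59. −1: 58.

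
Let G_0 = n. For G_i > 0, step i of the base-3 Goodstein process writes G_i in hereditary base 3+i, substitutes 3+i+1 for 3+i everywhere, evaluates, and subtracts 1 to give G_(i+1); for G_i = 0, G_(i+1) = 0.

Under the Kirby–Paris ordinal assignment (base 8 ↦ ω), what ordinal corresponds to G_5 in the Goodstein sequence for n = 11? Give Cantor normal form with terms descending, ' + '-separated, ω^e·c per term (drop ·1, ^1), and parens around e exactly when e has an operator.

step 0: 11 = 3^2 + 2; sub 4 for 3: 4^2 + 2; = 18; G_1 = 18−1 = 17
step 1: 17 = 4^2 + 1; sub 5 for 4: 5^2 + 1; = 26; G_2 = 26−1 = 25
step 2: 25 = 5^2; sub 6 for 5: 6^2; = 36; G_3 = 36−1 = 35
step 3: 35 = 5·6 + 5; sub 7 for 6: 5·7 + 5; = 40; G_4 = 40−1 = 39
step 4: 39 = 5·7 + 4; sub 8 for 7: 5·8 + 4; = 44; G_5 = 44−1 = 43
step 5: 43 = 5·8 + 3; sub 9 for 8: 5·9 + 3; = 48; G_6 = 48−1 = 47

ω·5 + 3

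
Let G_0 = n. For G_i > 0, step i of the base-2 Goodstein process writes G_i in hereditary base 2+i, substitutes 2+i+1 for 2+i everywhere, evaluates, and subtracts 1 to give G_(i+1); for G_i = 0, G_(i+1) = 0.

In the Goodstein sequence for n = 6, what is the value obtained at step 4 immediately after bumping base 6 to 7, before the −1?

[0] 6 ≡ 2^2 + 2 (base 2). Lift 3: 30. −1: 29.
[1] 29 ≡ 3^3 + 2 (base 3). Lift 4: 258. −1: 257.
[2] 257 ≡ 4^4 + 1 (base 4). Lift 5: 3126. −1: 3125.
[3] 3125 ≡ 5^5 (base 5). Lift 6: 46656. −1: 46655.
[4] 46655 ≡ 5·6^5 + 5·6^4 + 5·6^3 + 5·6^2 + 5·6 + 5 (base 6). Lift 7: 98040. −1: 98039.

98040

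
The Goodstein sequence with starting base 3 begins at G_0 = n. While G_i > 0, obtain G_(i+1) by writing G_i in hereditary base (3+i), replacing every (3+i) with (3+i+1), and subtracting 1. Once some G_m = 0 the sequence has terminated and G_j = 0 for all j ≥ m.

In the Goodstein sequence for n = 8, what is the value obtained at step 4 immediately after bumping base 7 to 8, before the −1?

12

(0) 8|_3 = 2·3 + 2 ↦ 2·4 + 2|_4 = 10 ⇒ 9
(1) 9|_4 = 2·4 + 1 ↦ 2·5 + 1|_5 = 11 ⇒ 10
(2) 10|_5 = 2·5 ↦ 2·6|_6 = 12 ⇒ 11
(3) 11|_6 = 6 + 5 ↦ 7 + 5|_7 = 12 ⇒ 11
(4) 11|_7 = 7 + 4 ↦ 8 + 4|_8 = 12 ⇒ 11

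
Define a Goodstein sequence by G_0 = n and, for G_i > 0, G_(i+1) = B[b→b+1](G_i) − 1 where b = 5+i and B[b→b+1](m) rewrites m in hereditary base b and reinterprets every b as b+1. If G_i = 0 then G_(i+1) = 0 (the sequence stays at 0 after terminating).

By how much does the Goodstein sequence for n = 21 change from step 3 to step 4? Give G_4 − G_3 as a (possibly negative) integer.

2

G_0 = 21. HB_5(21) = 4·5 + 1. Bump = 25. G_1 = 24.
G_1 = 24. HB_6(24) = 4·6. Bump = 28. G_2 = 27.
G_2 = 27. HB_7(27) = 3·7 + 6. Bump = 30. G_3 = 29.
G_3 = 29. HB_8(29) = 3·8 + 5. Bump = 32. G_4 = 31.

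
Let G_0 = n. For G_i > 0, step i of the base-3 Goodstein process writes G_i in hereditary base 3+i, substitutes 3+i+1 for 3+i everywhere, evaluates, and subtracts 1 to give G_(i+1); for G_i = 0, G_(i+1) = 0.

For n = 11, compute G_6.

47

G_0=11  [base 3] 3^2 + 2  →[3↦4]→  4^2 + 2 = 18  −1 ⇒ G_1=17
G_1=17  [base 4] 4^2 + 1  →[4↦5]→  5^2 + 1 = 26  −1 ⇒ G_2=25
G_2=25  [base 5] 5^2  →[5↦6]→  6^2 = 36  −1 ⇒ G_3=35
G_3=35  [base 6] 5·6 + 5  →[6↦7]→  5·7 + 5 = 40  −1 ⇒ G_4=39
G_4=39  [base 7] 5·7 + 4  →[7↦8]→  5·8 + 4 = 44  −1 ⇒ G_5=43
G_5=43  [base 8] 5·8 + 3  →[8↦9]→  5·9 + 3 = 48  −1 ⇒ G_6=47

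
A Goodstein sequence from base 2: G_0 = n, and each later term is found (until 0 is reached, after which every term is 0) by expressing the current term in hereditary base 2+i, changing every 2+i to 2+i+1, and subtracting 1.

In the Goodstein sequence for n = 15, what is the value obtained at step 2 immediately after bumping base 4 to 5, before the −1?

base 2: 15 = 2^(2 + 1) + 2^2 + 2 + 1; at 3: 3^(3 + 1) + 3^3 + 3 + 1 = 112; next = 111
base 3: 111 = 3^(3 + 1) + 3^3 + 3; at 4: 4^(4 + 1) + 4^4 + 4 = 1284; next = 1283
base 4: 1283 = 4^(4 + 1) + 4^4 + 3; at 5: 5^(5 + 1) + 5^5 + 3 = 18753; next = 18752

18753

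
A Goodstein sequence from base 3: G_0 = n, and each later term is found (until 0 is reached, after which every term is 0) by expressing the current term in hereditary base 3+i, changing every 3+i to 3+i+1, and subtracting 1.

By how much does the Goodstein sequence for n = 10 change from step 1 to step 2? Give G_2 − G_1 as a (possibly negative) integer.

G_0=10  [base 3] 3^2 + 1  →[3↦4]→  4^2 + 1 = 17  −1 ⇒ G_1=16
G_1=16  [base 4] 4^2  →[4↦5]→  5^2 = 25  −1 ⇒ G_2=24

8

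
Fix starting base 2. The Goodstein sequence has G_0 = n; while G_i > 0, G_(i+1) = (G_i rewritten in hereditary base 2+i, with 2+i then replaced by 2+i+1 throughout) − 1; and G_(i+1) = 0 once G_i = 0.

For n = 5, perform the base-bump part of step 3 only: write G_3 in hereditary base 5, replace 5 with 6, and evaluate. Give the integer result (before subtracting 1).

776

G_0 = 5. HB_2(5) = 2^2 + 1. Bump = 28. G_1 = 27.
G_1 = 27. HB_3(27) = 3^3. Bump = 256. G_2 = 255.
G_2 = 255. HB_4(255) = 3·4^3 + 3·4^2 + 3·4 + 3. Bump = 468. G_3 = 467.
G_3 = 467. HB_5(467) = 3·5^3 + 3·5^2 + 3·5 + 2. Bump = 776. G_4 = 775.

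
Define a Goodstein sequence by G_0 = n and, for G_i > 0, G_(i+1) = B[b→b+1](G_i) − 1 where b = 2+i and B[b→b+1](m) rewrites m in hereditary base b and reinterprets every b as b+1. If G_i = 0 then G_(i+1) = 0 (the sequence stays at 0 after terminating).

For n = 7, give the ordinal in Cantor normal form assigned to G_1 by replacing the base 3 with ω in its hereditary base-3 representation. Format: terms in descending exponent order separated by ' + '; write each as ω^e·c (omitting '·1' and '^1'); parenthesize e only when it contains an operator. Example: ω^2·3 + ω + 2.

ω^ω + ω

i=0: 7 = 2^2 + 2 + 1 (b=2); 2→3: 3^3 + 3 + 1 = 31; 31−1 = 30
i=1: 30 = 3^3 + 3 (b=3); 3→4: 4^4 + 4 = 260; 260−1 = 259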